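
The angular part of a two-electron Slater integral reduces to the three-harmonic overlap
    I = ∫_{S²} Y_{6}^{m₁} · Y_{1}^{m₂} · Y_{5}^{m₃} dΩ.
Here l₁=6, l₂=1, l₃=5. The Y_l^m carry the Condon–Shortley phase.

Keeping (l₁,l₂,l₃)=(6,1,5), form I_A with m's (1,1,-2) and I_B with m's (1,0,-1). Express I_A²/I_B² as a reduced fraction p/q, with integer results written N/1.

2/7

Shared (l₁,l₂,l₃)=(6,1,5): N and (l;000)² cancel in I_A²/I_B².
A: Δ = 2!·10!·0!/13! = 1/858; Racah Σ t=2..2: t=2:+1/60480 = 1/60480; ⇒ 3j(6 1 5; 1 1 -2)² = 5/429, sgn -1
B: Δ = 2!·10!·0!/13! = 1/858; Racah Σ t=1..1: t=1:−1/17280 = -1/17280; ⇒ 3j(6 1 5; 1 0 -1)² = 35/858, sgn -1
I_A²/I_B² = (5/429)/(35/858) = 2/7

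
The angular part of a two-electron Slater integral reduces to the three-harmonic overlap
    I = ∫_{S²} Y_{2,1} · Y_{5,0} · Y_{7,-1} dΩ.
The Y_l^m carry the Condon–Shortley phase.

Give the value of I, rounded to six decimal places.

m-sum 0 ✓  L=14 even ✓  3≤7≤7 ✓
Π(2lᵢ+1) = 5×11×15 = 825
triangle coeff Δ(2,5,7) = 1/15015
Σ_t [0,0]: t=0:+1/57600 = 1/57600
(3j)²=21/715 [(2 5 7; 0 0 0)], sign=-1
Σ_t [0,0]: t=0:+1/86400 = 1/86400
(3j)²=16/715 [(2 5 7; 1 0 -1)], sign=+1
⇒ 4πI² = 1008/1859
I = (-1)√(1008/1859/(4π)) = -0.20772350

-0.207724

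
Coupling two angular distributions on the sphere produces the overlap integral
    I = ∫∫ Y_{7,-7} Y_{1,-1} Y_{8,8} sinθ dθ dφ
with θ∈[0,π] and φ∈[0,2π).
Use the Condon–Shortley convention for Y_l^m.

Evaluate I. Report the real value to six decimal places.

Checks pass: Σm=0; 16 even; l₃=8∈[6,8].
(2·7+1)(2·1+1)(2·8+1) = 765
Δ: 0! 14! 2! / 17! → 1/2040
sum: t=0:+1/25401600 = 1/25401600
3j²(7 1 8; 0 0 0) = Δ·Π!·Σ² = 8/255  (sign +1)
sum: t=0:+1/174356582400 = 1/174356582400
3j²(7 1 8; -7 -1 8) = Δ·Π!·Σ² = 1/17  (sign +1)
combine: 4πI² = 765·8/255·1/17 = 24/17
take √, sign +1: I = 0.33517856

0.335179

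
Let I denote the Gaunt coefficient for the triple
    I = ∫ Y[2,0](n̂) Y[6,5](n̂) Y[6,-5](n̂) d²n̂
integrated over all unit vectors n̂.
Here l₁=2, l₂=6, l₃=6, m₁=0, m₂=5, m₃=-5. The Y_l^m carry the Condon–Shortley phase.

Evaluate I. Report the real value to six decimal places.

m-sum 0 ✓  L=14 even ✓  4≤6≤8 ✓
Π(2lᵢ+1) = 5×13×13 = 845
triangle coeff Δ(2,6,6) = 1/90090
Σ_t [0,2]: t=0:+1/69120 t=1:−1/14400 t=2:+1/69120 = -7/172800
(3j)²=14/715 [(2 6 6; 0 0 0)], sign=-1
Σ_t [1,2]: t=1:−1/3628800 t=2:+1/1451520 = 1/2419200
(3j)²=11/910 [(2 6 6; 0 5 -5)], sign=-1
⇒ 4πI² = 1/5
I = (+1)√(1/5/(4π)) = 0.12615663

0.126157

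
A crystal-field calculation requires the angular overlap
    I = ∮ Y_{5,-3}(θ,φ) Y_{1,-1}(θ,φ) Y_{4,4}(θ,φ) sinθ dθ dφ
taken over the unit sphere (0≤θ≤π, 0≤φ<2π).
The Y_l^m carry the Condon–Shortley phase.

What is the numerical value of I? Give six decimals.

Checks pass: Σm=0; 10 even; l₃=4∈[4,6].
(2·5+1)(2·1+1)(2·4+1) = 297
Δ: 2! 8! 0! / 11! → 1/495
sum: t=1:−1/576 = -1/576
3j²(5 1 4; 0 0 0) = Δ·Π!·Σ² = 5/99  (sign -1)
sum: t=0:+1/80640 = 1/80640
3j²(5 1 4; -3 -1 4) = Δ·Π!·Σ² = 1/495  (sign +1)
combine: 4πI² = 297·5/99·1/495 = 1/33
take √, sign -1: I = -0.04910640

-0.049106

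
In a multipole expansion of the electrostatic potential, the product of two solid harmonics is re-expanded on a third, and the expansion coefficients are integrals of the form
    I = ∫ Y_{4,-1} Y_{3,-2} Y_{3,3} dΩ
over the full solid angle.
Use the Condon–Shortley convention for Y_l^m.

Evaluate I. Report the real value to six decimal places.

0.140463

Rules hold: Σm=0, L=10 even, 1≤3≤7.
N = 9·7·7 = 441
Δ = 4!·4!·2!/11! = 1/34650
Racah Σ t=1..3: t=1:−1/72 t=2:+1/16 t=3:−1/72 = 5/144
⇒ 3j(4 3 3; 0 0 0)² = 2/77, sgn -1
Racah Σ t=1..1: t=1:−1/288 = -1/288
⇒ 3j(4 3 3; -1 -2 3)² = 5/231, sgn -1
4πI² = N·(3j₀)²·(3jₘ)² = 30/121
I = +1·√(0.247934/4π) = 0.14046335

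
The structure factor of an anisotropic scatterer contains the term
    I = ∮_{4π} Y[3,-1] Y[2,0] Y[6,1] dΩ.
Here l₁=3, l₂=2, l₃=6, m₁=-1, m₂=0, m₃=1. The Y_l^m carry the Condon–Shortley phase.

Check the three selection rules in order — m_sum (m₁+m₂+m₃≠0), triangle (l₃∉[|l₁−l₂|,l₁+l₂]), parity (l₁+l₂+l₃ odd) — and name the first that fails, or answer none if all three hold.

triangle

Σmᵢ = 0  ✓
l₃∈[|l₁−l₂|,l₁+l₂]=[1,5], have l₃=6  ✗
Σlᵢ = 11 ⇒ odd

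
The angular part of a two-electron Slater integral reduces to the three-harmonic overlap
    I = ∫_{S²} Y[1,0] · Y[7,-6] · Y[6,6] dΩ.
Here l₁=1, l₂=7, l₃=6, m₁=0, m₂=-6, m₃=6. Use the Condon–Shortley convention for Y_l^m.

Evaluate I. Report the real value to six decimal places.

Checks pass: Σm=0; 14 even; l₃=6∈[6,8].
(2·1+1)(2·7+1)(2·6+1) = 585
Δ: 2! 0! 12! / 15! → 1/1365
sum: t=1:−1/518400 = -1/518400
3j²(1 7 6; 0 0 0) = Δ·Π!·Σ² = 7/195  (sign -1)
sum: t=1:−1/479001600 = -1/479001600
3j²(1 7 6; 0 -6 6) = Δ·Π!·Σ² = 1/105  (sign -1)
combine: 4πI² = 585·7/195·1/105 = 1/5
take √, sign +1: I = 0.12615663

0.126157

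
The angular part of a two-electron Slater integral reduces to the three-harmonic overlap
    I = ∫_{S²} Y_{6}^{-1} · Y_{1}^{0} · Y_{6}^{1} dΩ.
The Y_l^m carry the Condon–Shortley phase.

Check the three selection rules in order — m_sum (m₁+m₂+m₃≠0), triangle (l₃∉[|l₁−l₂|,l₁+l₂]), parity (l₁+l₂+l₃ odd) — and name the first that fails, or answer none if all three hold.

parity

m₁+m₂+m₃ = -1 + 0 + 1 = 0  ✓
triangle: |6−1|=5 ≤ l₃=6 ≤ 6+1=7  ✓
parity: l₁+l₂+l₃ = 13 is odd  ✗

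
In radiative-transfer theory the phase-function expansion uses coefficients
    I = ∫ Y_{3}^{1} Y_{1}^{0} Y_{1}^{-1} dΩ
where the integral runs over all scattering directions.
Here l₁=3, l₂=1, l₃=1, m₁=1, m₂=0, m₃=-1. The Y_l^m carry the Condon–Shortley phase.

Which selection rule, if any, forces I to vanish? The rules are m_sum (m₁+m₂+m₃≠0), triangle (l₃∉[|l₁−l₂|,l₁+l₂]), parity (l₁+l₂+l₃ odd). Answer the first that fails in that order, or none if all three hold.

azimuthal sum: 1 + 0 − 1 = 0  ✓
2 ≤ 1 ≤ 4 (triangle on l)  ✗
L = 3 + 1 + 1 = 5 (odd)

triangle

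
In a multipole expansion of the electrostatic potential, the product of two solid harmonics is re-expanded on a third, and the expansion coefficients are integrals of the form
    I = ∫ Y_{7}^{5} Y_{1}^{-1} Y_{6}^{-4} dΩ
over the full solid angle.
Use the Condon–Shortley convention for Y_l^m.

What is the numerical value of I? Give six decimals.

m-sum 0 ✓  L=14 even ✓  6≤6≤8 ✓
Π(2lᵢ+1) = 15×3×13 = 585
triangle coeff Δ(7,1,6) = 1/1365
Σ_t [1,1]: t=1:−1/518400 = -1/518400
(3j)²=7/195 [(7 1 6; 0 0 0)], sign=-1
Σ_t [0,0]: t=0:+1/14515200 = 1/14515200
(3j)²=22/455 [(7 1 6; 5 -1 -4)], sign=+1
⇒ 4πI² = 66/65
I = (-1)√(66/65/(4π)) = -0.28425647

-0.284256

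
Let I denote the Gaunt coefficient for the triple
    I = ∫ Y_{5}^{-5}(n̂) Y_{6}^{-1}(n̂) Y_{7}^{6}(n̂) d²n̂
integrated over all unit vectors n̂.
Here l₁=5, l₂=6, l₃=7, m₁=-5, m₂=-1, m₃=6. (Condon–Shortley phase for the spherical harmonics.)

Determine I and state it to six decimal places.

0.126562

m-sum 0 ✓  L=18 even ✓  1≤7≤11 ✓
Π(2lᵢ+1) = 11×13×15 = 2145
triangle coeff Δ(5,6,7) = 1/174594420
Σ_t [0,4]: t=0:+1/4147200 t=1:−1/207360 t=2:+1/82944 t=3:−1/207360 t=4:+1/4147200 = 1/345600
(3j)²=420/46189 [(5 6 7; 0 0 0)], sign=-1
Σ_t [4,4]: t=4:+1/87091200 = 1/87091200
(3j)²=10/969 [(5 6 7; -5 -1 6)], sign=-1
⇒ 4πI² = 21000/104329
I = (+1)√(21000/104329/(4π)) = 0.12656167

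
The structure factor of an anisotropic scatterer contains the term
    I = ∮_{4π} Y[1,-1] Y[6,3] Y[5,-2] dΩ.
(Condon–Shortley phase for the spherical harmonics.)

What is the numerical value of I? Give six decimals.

Rules hold: Σm=0, L=12 even, 5≤5≤7.
N = 3·13·11 = 429
Δ = 2!·0!·10!/13! = 1/858
Racah Σ t=1..1: t=1:−1/14400 = -1/14400
⇒ 3j(1 6 5; 0 0 0)² = 6/143, sgn +1
Racah Σ t=2..2: t=2:+1/60480 = 1/60480
⇒ 3j(1 6 5; -1 3 -2)² = 6/143, sgn -1
4πI² = N·(3j₀)²·(3jₘ)² = 108/143
I = -1·√(0.755245/4π) = -0.24515397

-0.245154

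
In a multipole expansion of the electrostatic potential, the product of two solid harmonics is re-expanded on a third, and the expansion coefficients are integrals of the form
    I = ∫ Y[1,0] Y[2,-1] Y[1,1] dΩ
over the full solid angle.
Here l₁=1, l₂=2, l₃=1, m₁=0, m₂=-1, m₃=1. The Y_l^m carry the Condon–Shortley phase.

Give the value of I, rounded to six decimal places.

-0.218510

Rules hold: Σm=0, L=4 even, 1≤1≤3.
N = 3·5·3 = 45
Δ = 2!·0!·2!/5! = 1/30
Racah Σ t=1..1: t=1:−1/1 = -1/1
⇒ 3j(1 2 1; 0 0 0)² = 2/15, sgn +1
Racah Σ t=1..1: t=1:−1/2 = -1/2
⇒ 3j(1 2 1; 0 -1 1)² = 1/10, sgn -1
4πI² = N·(3j₀)²·(3jₘ)² = 3/5
I = -1·√(0.6/4π) = -0.21850969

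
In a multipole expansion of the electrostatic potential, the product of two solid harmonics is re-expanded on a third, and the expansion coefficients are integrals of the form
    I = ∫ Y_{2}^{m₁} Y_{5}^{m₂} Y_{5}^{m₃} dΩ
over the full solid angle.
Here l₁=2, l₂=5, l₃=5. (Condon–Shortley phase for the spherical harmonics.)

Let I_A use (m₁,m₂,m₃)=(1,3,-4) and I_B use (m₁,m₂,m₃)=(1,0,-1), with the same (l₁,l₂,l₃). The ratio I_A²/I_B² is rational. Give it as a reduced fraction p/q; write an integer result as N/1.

l's match ⇒ only the (l;m) 3-j factors differ between A and B.
A: triangle coeff Δ(2,5,5) = 1/38610; Σ_t [0,1]: t=0:+1/80640 t=1:−1/10080 = -1/11520; (3j)²=49/1430 [(2 5 5; 1 3 -4)], sign=+1
B: triangle coeff Δ(2,5,5) = 1/38610; Σ_t [0,1]: t=0:+1/1440 t=1:−1/1152 = -1/5760; (3j)²=1/858 [(2 5 5; 1 0 -1)], sign=-1
I_A²/I_B² = (49/1430)/(1/858) = 147/5

147/5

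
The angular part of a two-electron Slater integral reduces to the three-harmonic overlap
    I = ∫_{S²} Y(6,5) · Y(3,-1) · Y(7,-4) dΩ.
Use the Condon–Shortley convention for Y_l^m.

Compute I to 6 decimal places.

-0.173403

m-sum 0 ✓  L=16 even ✓  3≤7≤9 ✓
Π(2lᵢ+1) = 13×7×15 = 1365
triangle coeff Δ(6,3,7) = 1/2042040
Σ_t [0,2]: t=0:+1/207360 t=1:−1/57600 t=2:+1/207360 = -1/129600
(3j)²=168/12155 [(6 3 7; 0 0 0)], sign=+1
Σ_t [0,1]: t=0:+1/2903040 t=1:−1/21772800 = 13/43545600
(3j)²=143/7140 [(6 3 7; 5 -1 -4)], sign=-1
⇒ 4πI² = 546/1445
I = (-1)√(546/1445/(4π)) = -0.17340334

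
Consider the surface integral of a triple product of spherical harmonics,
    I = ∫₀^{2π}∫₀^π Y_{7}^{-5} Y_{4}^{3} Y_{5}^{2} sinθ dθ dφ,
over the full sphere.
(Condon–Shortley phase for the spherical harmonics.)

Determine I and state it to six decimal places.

-0.026159

m-sum 0 ✓  L=16 even ✓  3≤5≤11 ✓
Π(2lᵢ+1) = 15×9×11 = 1485
triangle coeff Δ(7,4,5) = 1/6126120
Σ_t [2,4]: t=2:+1/69120 t=3:−1/20736 t=4:+1/69120 = -1/51840
(3j)²=280/21879 [(7 4 5; 0 0 0)], sign=+1
Σ_t [5,6]: t=5:−1/1209600 t=6:+1/1036800 = 1/7257600
(3j)²=1/2210 [(7 4 5; -5 3 2)], sign=-1
⇒ 4πI² = 420/48841
I = (-1)√(420/48841/(4π)) = -0.02615938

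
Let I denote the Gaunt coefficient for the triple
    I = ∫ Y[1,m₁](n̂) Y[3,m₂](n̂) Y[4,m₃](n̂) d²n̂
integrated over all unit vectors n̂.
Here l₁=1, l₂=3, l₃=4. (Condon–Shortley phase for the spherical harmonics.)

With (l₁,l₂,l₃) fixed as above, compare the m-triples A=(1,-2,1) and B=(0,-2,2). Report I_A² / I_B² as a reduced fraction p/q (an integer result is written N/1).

Shared (l₁,l₂,l₃)=(1,3,4): N and (l;000)² cancel in I_A²/I_B².
A: Δ = 0!·2!·6!/9! = 1/252; Racah Σ t=0..0: t=0:+1/240 = 1/240; ⇒ 3j(1 3 4; 1 -2 1)² = 1/84, sgn -1
B: Δ = 0!·2!·6!/9! = 1/252; Racah Σ t=0..0: t=0:+1/120 = 1/120; ⇒ 3j(1 3 4; 0 -2 2)² = 1/21, sgn +1
I_A²/I_B² = (1/84)/(1/21) = 1/4

1/4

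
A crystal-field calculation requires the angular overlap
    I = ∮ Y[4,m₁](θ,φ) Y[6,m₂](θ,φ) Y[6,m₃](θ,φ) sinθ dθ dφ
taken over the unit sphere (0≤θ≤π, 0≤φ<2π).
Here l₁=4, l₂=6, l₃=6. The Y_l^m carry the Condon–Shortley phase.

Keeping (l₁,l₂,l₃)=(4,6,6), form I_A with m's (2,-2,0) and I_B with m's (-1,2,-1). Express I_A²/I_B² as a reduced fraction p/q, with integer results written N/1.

Shared (l₁,l₂,l₃)=(4,6,6): N and (l;000)² cancel in I_A²/I_B².
A: Δ = 4!·4!·8!/17! = 1/15315300; Racah Σ t=0..2: t=0:+1/55296 t=1:−1/25920 t=2:+1/138240 = -11/829440; ⇒ 3j(4 6 6; 2 -2 0)² = 11/1326, sgn -1
B: Δ = 4!·4!·8!/17! = 1/15315300; Racah Σ t=1..4: t=1:−1/725760 t=2:+1/34560 t=3:−1/17280 t=4:+1/82944 = -53/2903040; ⇒ 3j(4 6 6; -1 2 -1)² = 2809/306306, sgn +1
I_A²/I_B² = (11/1326)/(2809/306306) = 2541/2809

2541/2809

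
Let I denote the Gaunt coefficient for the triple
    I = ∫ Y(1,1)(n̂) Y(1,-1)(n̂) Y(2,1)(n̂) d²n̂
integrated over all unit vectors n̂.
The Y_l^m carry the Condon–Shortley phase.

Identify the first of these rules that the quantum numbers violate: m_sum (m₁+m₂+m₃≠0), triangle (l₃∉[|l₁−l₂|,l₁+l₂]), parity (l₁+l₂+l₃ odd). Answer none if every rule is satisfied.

azimuthal sum: 1 − 1 + 1 = 1  ✗
0 ≤ 2 ≤ 2 (triangle on l)
L = 1 + 1 + 2 = 4 (even)

m_sum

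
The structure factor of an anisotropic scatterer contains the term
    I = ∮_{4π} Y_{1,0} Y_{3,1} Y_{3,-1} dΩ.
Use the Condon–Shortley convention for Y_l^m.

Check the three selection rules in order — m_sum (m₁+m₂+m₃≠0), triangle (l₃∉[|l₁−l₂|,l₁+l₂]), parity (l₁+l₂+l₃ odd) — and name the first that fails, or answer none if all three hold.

parity

Σmᵢ = 0  ✓
l₃∈[|l₁−l₂|,l₁+l₂]=[2,4], have l₃=3  ✓
Σlᵢ = 7 ⇒ odd  ✗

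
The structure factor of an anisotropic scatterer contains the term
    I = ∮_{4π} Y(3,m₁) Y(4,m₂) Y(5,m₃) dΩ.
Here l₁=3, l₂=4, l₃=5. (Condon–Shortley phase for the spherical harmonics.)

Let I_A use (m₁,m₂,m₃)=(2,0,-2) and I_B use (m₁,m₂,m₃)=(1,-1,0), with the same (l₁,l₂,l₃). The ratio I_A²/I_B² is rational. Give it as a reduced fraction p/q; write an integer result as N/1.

Same 3,4,5: normalisation and zero-m 3j drop out of the ratio.
A: Δ: 2! 4! 6! / 13! → 1/180180; sum: t=0:+1/576 t=1:−1/864 = 1/1728; 3j²(3 4 5; 2 0 -2) = Δ·Π!·Σ² = 5/1287  (sign -1)
B: Δ: 2! 4! 6! / 13! → 1/180180; sum: t=0:+1/288 t=1:−1/288 t=2:+1/5760 = 1/5760; 3j²(3 4 5; 1 -1 0) = Δ·Π!·Σ² = 1/12012  (sign -1)
I_A²/I_B² = (5/1287)/(1/12012) = 140/3

140/3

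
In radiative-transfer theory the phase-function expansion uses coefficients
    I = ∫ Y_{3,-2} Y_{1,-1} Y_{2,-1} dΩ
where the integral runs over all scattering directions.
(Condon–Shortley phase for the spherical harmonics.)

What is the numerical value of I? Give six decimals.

-2 − 1 − 1 = -4 ≠ 0: azimuthal integral kills it; I = 0

0.000000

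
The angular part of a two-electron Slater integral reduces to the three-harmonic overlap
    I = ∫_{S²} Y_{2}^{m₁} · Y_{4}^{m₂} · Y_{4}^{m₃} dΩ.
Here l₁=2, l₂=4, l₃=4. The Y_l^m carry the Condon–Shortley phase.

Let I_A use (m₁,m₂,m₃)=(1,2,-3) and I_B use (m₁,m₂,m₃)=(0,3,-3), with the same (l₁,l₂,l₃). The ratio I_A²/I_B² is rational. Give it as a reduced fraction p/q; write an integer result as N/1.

Shared (l₁,l₂,l₃)=(2,4,4): N and (l;000)² cancel in I_A²/I_B².
A: Δ = 2!·2!·6!/11! = 1/13860; Racah Σ t=0..1: t=0:+1/1440 t=1:−1/240 = -1/288; ⇒ 3j(2 4 4; 1 2 -3)² = 5/132, sgn +1
B: Δ = 2!·2!·6!/11! = 1/13860; Racah Σ t=1..2: t=1:−1/720 t=2:+1/480 = 1/1440; ⇒ 3j(2 4 4; 0 3 -3)² = 7/1980, sgn -1
I_A²/I_B² = (5/132)/(7/1980) = 75/7

75/7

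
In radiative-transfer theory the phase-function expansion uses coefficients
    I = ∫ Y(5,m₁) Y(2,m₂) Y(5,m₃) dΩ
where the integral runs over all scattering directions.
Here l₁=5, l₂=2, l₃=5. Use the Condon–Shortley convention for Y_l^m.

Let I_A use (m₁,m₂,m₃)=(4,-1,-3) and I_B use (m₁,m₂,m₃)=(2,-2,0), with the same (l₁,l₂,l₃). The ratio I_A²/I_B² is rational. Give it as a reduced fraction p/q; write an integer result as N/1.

21/20

Shared (l₁,l₂,l₃)=(5,2,5): N and (l;000)² cancel in I_A²/I_B².
A: Δ = 2!·8!·2!/13! = 1/38610; Racah Σ t=0..1: t=0:+1/10080 t=1:−1/80640 = 1/11520; ⇒ 3j(5 2 5; 4 -1 -3)² = 49/1430, sgn +1
B: Δ = 2!·8!·2!/13! = 1/38610; Racah Σ t=0..0: t=0:+1/2880 = 1/2880; ⇒ 3j(5 2 5; 2 -2 0)² = 14/429, sgn -1
I_A²/I_B² = (49/1430)/(14/429) = 21/20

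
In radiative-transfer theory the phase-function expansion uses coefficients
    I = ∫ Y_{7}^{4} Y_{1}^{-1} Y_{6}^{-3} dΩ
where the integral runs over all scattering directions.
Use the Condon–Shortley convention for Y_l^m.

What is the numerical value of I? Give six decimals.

0.259489

m-sum 0 ✓  L=14 even ✓  6≤6≤8 ✓
Π(2lᵢ+1) = 15×3×13 = 585
triangle coeff Δ(7,1,6) = 1/1365
Σ_t [1,1]: t=1:−1/518400 = -1/518400
(3j)²=7/195 [(7 1 6; 0 0 0)], sign=-1
Σ_t [0,0]: t=0:+1/4354560 = 1/4354560
(3j)²=11/273 [(7 1 6; 4 -1 -3)], sign=-1
⇒ 4πI² = 11/13
I = (+1)√(11/13/(4π)) = 0.25948947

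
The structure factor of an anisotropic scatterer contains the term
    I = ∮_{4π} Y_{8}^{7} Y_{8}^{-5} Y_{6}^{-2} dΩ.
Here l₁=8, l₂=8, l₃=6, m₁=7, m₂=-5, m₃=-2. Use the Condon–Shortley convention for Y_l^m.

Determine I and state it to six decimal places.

0.040313

Rules hold: Σm=0, L=22 even, 0≤6≤16.
N = 17·17·13 = 3757
Δ = 10!·6!·6!/23! = 1/13742520792
Racah Σ t=2..8: t=2:+1/41803776000 t=3:−1/435456000 t=4:+1/39813120 t=5:−1/18662400 t=6:+1/39813120 t=7:−1/435456000 t=8:+1/41803776000 = -11/1393459200
⇒ 3j(8 8 6; 0 0 0)² = 600/96577, sgn -1
Racah Σ t=0..1: t=0:+1/15676416000 t=1:−1/12541132800 = -1/62705664000
⇒ 3j(8 8 6; 7 -5 -2)² = 13/14858, sgn -1
4πI² = N·(3j₀)²·(3jₘ)² = 3900/190969
I = +1·√(0.0204222/4π) = 0.04031308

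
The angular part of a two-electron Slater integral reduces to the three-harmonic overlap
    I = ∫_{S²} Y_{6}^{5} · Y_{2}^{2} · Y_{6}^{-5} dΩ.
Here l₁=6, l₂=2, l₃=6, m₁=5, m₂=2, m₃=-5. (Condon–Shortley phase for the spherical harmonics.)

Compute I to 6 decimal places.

Σmᵢ = 2 ≠ 0, so the φ-integral vanishes; I = 0

0.000000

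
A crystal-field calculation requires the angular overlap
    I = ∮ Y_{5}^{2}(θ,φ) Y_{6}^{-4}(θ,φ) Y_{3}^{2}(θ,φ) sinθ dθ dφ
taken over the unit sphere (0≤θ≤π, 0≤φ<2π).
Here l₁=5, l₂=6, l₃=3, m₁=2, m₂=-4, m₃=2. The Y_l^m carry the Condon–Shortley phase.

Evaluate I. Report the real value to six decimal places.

0.088266

m-sum 0 ✓  L=14 even ✓  1≤3≤11 ✓
Π(2lᵢ+1) = 11×13×7 = 1001
triangle coeff Δ(5,6,3) = 1/675675
Σ_t [3,5]: t=3:−1/8640 t=4:+1/2304 t=5:−1/8640 = 7/34560
(3j)²=7/429 [(5 6 3; 0 0 0)], sign=-1
Σ_t [1,2]: t=1:−1/60480 t=2:+1/34560 = 1/80640
(3j)²=6/1001 [(5 6 3; 2 -4 2)], sign=-1
⇒ 4πI² = 14/143
I = (+1)√(14/143/(4π)) = 0.08826552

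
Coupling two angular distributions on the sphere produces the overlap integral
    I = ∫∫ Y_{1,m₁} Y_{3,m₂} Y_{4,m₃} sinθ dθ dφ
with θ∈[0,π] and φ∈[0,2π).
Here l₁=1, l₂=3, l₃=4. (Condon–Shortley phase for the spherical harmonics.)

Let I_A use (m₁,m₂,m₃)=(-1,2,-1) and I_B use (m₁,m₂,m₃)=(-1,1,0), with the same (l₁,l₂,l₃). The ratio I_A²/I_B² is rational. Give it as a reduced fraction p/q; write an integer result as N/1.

Shared (l₁,l₂,l₃)=(1,3,4): N and (l;000)² cancel in I_A²/I_B².
A: Δ = 0!·2!·6!/9! = 1/252; Racah Σ t=0..0: t=0:+1/240 = 1/240; ⇒ 3j(1 3 4; -1 2 -1)² = 1/84, sgn -1
B: Δ = 0!·2!·6!/9! = 1/252; Racah Σ t=0..0: t=0:+1/96 = 1/96; ⇒ 3j(1 3 4; -1 1 0)² = 1/42, sgn +1
I_A²/I_B² = (1/84)/(1/42) = 1/2

1/2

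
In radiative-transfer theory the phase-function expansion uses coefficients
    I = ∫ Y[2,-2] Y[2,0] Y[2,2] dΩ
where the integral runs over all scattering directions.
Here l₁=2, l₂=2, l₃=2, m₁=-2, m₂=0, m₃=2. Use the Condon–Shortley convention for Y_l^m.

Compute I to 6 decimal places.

Rules hold: Σm=0, L=6 even, 0≤2≤4.
N = 5·5·5 = 125
Δ = 2!·2!·2!/7! = 1/630
Racah Σ t=0..2: t=0:+1/8 t=1:−1/1 t=2:+1/8 = -3/4
⇒ 3j(2 2 2; 0 0 0)² = 2/35, sgn -1
Racah Σ t=2..2: t=2:+1/8 = 1/8
⇒ 3j(2 2 2; -2 0 2)² = 2/35, sgn +1
4πI² = N·(3j₀)²·(3jₘ)² = 20/49
I = -1·√(0.408163/4π) = -0.18022375

-0.180224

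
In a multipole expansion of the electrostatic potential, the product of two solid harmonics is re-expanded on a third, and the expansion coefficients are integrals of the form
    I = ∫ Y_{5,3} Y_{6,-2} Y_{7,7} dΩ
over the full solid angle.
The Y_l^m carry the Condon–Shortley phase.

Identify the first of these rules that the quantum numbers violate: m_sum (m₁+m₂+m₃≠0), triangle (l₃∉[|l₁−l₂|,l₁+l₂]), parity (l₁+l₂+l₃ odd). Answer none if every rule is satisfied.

m₁+m₂+m₃ = 3 − 2 + 7 = 8  ✗
triangle: |5−6|=1 ≤ l₃=7 ≤ 5+6=11
parity: l₁+l₂+l₃ = 18 is even

m_sum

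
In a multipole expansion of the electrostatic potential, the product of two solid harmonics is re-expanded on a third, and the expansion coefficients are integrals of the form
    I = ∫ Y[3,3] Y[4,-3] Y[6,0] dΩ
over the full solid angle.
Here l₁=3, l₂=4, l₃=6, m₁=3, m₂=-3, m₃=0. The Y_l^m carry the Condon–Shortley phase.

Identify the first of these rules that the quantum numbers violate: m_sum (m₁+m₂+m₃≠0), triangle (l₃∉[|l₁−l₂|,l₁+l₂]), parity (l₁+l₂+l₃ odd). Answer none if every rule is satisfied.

parity

azimuthal sum: 3 − 3 + 0 = 0  ✓
1 ≤ 6 ≤ 7 (triangle on l)  ✓
L = 3 + 4 + 6 = 13 (odd)  ✗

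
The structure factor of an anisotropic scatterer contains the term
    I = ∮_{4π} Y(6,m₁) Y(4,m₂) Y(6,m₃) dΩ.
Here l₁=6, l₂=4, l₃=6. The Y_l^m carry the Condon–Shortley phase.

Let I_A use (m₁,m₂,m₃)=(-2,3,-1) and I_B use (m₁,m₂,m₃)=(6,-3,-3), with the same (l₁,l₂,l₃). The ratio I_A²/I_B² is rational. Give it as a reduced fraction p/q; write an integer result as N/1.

Shared (l₁,l₂,l₃)=(6,4,6): N and (l;000)² cancel in I_A²/I_B².
A: Δ = 4!·8!·4!/17! = 1/15315300; Racah Σ t=3..4: t=3:−1/103680 t=4:+1/82944 = 1/414720; ⇒ 3j(6 4 6; -2 3 -1)² = 49/43758, sgn -1
B: Δ = 4!·8!·4!/17! = 1/15315300; Racah Σ t=0..0: t=0:+1/5806080 = 1/5806080; ⇒ 3j(6 4 6; 6 -3 -3)² = 9/884, sgn -1
I_A²/I_B² = (49/43758)/(9/884) = 98/891

98/891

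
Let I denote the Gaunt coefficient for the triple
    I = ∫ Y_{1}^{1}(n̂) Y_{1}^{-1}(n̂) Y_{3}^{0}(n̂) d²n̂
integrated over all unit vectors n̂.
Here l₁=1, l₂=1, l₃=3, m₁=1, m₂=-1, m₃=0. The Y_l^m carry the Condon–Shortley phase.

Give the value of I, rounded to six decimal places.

l₃=3 ∉ [0,2] — triangle fails ⇒ I = 0

0.000000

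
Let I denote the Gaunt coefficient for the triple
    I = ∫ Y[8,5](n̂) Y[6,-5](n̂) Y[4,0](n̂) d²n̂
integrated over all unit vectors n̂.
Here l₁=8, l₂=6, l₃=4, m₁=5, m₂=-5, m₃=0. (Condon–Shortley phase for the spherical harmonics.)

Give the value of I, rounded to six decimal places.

m-sum 0 ✓  L=18 even ✓  2≤4≤14 ✓
Π(2lᵢ+1) = 17×13×9 = 1989
triangle coeff Δ(8,6,4) = 1/23279256
Σ_t [4,6]: t=4:+1/1658880 t=5:−1/518400 t=6:+1/1658880 = -1/1382400
(3j)²=504/46189 [(8 6 4; 0 0 0)], sign=-1
Σ_t [0,1]: t=0:+1/130636800 t=1:−1/34836480 = -11/522547200
(3j)²=1331/81396 [(8 6 4; 5 -5 0)], sign=-1
⇒ 4πI² = 2178/6137
I = (+1)√(2178/6137/(4π)) = 0.16805287

0.168053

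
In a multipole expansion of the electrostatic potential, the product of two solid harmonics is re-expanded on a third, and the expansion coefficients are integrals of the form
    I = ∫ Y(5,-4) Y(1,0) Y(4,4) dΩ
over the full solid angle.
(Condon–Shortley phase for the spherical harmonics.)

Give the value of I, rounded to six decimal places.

0.147319

Rules hold: Σm=0, L=10 even, 4≤4≤6.
N = 11·3·9 = 297
Δ = 2!·8!·0!/11! = 1/495
Racah Σ t=1..1: t=1:−1/576 = -1/576
⇒ 3j(5 1 4; 0 0 0)² = 5/99, sgn -1
Racah Σ t=1..1: t=1:−1/40320 = -1/40320
⇒ 3j(5 1 4; -4 0 4)² = 1/55, sgn -1
4πI² = N·(3j₀)²·(3jₘ)² = 3/11
I = +1·√(0.272727/4π) = 0.14731920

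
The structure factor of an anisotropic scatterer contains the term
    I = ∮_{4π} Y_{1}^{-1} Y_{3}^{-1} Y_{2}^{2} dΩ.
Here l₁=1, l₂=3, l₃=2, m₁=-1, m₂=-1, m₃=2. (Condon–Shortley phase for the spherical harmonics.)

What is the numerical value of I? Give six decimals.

m-sum 0 ✓  L=6 even ✓  2≤2≤4 ✓
Π(2lᵢ+1) = 3×7×5 = 105
triangle coeff Δ(1,3,2) = 1/105
Σ_t [1,1]: t=1:−1/4 = -1/4
(3j)²=3/35 [(1 3 2; 0 0 0)], sign=-1
Σ_t [2,2]: t=2:+1/48 = 1/48
(3j)²=1/105 [(1 3 2; -1 -1 2)], sign=+1
⇒ 4πI² = 3/35
I = (-1)√(3/35/(4π)) = -0.08258890

-0.082589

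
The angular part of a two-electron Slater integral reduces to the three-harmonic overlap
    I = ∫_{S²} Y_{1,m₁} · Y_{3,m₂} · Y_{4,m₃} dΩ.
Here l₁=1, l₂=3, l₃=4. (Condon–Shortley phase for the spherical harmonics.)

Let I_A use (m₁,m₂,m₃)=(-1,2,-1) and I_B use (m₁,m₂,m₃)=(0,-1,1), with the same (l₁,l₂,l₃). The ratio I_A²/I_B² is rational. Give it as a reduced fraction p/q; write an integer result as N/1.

l's match ⇒ only the (l;m) 3-j factors differ between A and B.
A: triangle coeff Δ(1,3,4) = 1/252; Σ_t [0,0]: t=0:+1/240 = 1/240; (3j)²=1/84 [(1 3 4; -1 2 -1)], sign=-1
B: triangle coeff Δ(1,3,4) = 1/252; Σ_t [0,0]: t=0:+1/48 = 1/48; (3j)²=5/84 [(1 3 4; 0 -1 1)], sign=-1
I_A²/I_B² = (1/84)/(5/84) = 1/5

1/5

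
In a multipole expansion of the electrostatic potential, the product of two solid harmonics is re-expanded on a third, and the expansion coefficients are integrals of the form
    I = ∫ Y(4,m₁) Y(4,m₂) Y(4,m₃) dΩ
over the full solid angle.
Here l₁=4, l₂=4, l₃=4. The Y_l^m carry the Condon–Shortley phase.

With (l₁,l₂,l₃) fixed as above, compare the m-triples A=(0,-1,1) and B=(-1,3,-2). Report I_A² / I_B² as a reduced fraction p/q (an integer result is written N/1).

l's match ⇒ only the (l;m) 3-j factors differ between A and B.
A: triangle coeff Δ(4,4,4) = 1/450450; Σ_t [0,3]: t=0:+1/3456 t=1:−1/144 t=2:+1/96 t=3:−1/864 = 1/384; (3j)²=9/2002 [(4 4 4; 0 -1 1)], sign=-1
B: triangle coeff Δ(4,4,4) = 1/450450; Σ_t [3,4]: t=3:−1/576 t=4:+1/864 = -1/1728; (3j)²=5/1287 [(4 4 4; -1 3 -2)], sign=-1
I_A²/I_B² = (9/2002)/(5/1287) = 81/70

81/70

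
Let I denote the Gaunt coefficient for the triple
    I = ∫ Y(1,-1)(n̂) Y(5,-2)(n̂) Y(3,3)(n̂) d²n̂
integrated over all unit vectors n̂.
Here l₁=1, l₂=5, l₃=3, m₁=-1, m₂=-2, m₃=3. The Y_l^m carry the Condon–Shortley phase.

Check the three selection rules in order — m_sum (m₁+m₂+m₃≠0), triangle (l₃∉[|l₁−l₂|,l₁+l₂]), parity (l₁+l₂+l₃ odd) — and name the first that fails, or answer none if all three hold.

triangle

Σmᵢ = 0  ✓
l₃∈[|l₁−l₂|,l₁+l₂]=[4,6], have l₃=3  ✗
Σlᵢ = 9 ⇒ odd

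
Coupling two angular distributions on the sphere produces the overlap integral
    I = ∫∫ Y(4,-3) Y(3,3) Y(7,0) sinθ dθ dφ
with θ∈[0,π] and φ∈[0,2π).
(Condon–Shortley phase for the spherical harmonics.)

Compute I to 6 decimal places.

0.017827

m-sum 0 ✓  L=14 even ✓  1≤7≤7 ✓
Π(2lᵢ+1) = 9×7×15 = 945
triangle coeff Δ(4,3,7) = 1/45045
Σ_t [0,0]: t=0:+1/20736 = 1/20736
(3j)²=35/1287 [(4 3 7; 0 0 0)], sign=-1
Σ_t [0,0]: t=0:+1/3628800 = 1/3628800
(3j)²=1/6435 [(4 3 7; -3 3 0)], sign=-1
⇒ 4πI² = 245/61347
I = (+1)√(245/61347/(4π)) = 0.01782713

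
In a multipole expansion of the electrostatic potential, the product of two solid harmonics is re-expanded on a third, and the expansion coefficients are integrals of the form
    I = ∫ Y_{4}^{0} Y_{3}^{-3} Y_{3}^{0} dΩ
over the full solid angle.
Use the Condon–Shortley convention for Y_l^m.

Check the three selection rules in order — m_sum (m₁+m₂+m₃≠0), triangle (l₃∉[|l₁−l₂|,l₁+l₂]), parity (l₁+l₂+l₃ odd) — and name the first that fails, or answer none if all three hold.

m₁+m₂+m₃ = 0 − 3 + 0 = -3  ✗
triangle: |4−3|=1 ≤ l₃=3 ≤ 4+3=7
parity: l₁+l₂+l₃ = 10 is even

m_sum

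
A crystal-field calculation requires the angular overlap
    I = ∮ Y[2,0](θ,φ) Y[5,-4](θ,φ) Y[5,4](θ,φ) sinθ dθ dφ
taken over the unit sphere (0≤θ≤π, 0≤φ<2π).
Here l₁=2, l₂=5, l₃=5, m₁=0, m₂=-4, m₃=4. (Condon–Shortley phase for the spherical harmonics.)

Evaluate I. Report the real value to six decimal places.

-0.097044

Checks pass: Σm=0; 12 even; l₃=5∈[3,7].
(2·2+1)(2·5+1)(2·5+1) = 605
Δ: 2! 2! 8! / 13! → 1/38610
sum: t=0:+1/2880 t=1:−1/576 t=2:+1/2880 = -1/960
3j²(2 5 5; 0 0 0) = Δ·Π!·Σ² = 10/429  (sign +1)
sum: t=0:+1/20160 t=1:−1/40320 = 1/40320
3j²(2 5 5; 0 -4 4) = Δ·Π!·Σ² = 6/715  (sign -1)
combine: 4πI² = 605·10/429·6/715 = 20/169
take √, sign -1: I = -0.09704356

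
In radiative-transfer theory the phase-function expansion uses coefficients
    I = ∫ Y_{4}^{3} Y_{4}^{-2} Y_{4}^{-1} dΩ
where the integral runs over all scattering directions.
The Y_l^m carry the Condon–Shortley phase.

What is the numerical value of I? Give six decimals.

-0.063661

m-sum 0 ✓  L=12 even ✓  0≤4≤8 ✓
Π(2lᵢ+1) = 9×9×9 = 729
triangle coeff Δ(4,4,4) = 1/450450
Σ_t [0,4]: t=0:+1/13824 t=1:−1/216 t=2:+1/64 t=3:−1/216 t=4:+1/13824 = 5/768
(3j)²=18/1001 [(4 4 4; 0 0 0)], sign=+1
Σ_t [0,1]: t=0:+1/576 t=1:−1/864 = 1/1728
(3j)²=5/1287 [(4 4 4; 3 -2 -1)], sign=-1
⇒ 4πI² = 7290/143143
I = (-1)√(7290/143143/(4π)) = -0.06366105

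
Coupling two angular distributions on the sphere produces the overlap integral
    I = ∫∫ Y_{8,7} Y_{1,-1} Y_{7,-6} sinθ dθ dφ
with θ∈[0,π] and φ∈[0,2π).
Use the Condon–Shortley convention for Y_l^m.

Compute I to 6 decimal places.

-0.313531

m-sum 0 ✓  L=16 even ✓  7≤7≤9 ✓
Π(2lᵢ+1) = 17×3×15 = 765
triangle coeff Δ(8,1,7) = 1/2040
Σ_t [1,1]: t=1:−1/25401600 = -1/25401600
(3j)²=8/255 [(8 1 7; 0 0 0)], sign=+1
Σ_t [0,0]: t=0:+1/12454041600 = 1/12454041600
(3j)²=7/136 [(8 1 7; 7 -1 -6)], sign=-1
⇒ 4πI² = 21/17
I = (-1)√(21/17/(4π)) = -0.31353083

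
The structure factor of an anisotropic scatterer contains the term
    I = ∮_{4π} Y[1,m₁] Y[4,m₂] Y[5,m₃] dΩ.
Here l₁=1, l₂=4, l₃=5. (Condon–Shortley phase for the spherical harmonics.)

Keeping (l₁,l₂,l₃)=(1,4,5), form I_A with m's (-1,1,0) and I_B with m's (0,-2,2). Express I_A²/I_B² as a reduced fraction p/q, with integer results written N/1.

Shared (l₁,l₂,l₃)=(1,4,5): N and (l;000)² cancel in I_A²/I_B².
A: Δ = 0!·2!·8!/11! = 1/495; Racah Σ t=0..0: t=0:+1/1440 = 1/1440; ⇒ 3j(1 4 5; -1 1 0)² = 2/99, sgn -1
B: Δ = 0!·2!·8!/11! = 1/495; Racah Σ t=0..0: t=0:+1/1440 = 1/1440; ⇒ 3j(1 4 5; 0 -2 2)² = 7/165, sgn -1
I_A²/I_B² = (2/99)/(7/165) = 10/21

10/21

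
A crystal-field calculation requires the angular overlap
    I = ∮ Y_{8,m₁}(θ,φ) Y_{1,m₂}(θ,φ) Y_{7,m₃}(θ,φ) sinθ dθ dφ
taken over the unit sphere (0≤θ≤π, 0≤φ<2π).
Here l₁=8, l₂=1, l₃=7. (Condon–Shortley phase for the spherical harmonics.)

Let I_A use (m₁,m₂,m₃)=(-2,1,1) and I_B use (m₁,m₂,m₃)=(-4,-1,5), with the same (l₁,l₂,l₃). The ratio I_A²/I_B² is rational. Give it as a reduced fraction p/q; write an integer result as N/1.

Same 8,1,7: normalisation and zero-m 3j drop out of the ratio.
A: Δ: 2! 14! 0! / 17! → 1/2040; sum: t=2:+1/58060800 = 1/58060800; 3j²(8 1 7; -2 1 1) = Δ·Π!·Σ² = 3/136  (sign +1)
B: Δ: 2! 14! 0! / 17! → 1/2040; sum: t=0:+1/1916006400 = 1/1916006400; 3j²(8 1 7; -4 -1 5) = Δ·Π!·Σ² = 1/340  (sign +1)
I_A²/I_B² = (3/136)/(1/340) = 15/2

15/2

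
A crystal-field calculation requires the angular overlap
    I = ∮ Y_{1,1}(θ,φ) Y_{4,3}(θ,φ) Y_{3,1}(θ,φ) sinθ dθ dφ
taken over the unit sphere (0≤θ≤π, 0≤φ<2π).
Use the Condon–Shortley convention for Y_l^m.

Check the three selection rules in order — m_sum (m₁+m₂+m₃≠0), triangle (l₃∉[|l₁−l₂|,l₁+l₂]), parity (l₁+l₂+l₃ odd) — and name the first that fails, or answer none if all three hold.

m_sum

m₁+m₂+m₃ = 1 + 3 + 1 = 5  ✗
triangle: |1−4|=3 ≤ l₃=3 ≤ 1+4=5
parity: l₁+l₂+l₃ = 8 is even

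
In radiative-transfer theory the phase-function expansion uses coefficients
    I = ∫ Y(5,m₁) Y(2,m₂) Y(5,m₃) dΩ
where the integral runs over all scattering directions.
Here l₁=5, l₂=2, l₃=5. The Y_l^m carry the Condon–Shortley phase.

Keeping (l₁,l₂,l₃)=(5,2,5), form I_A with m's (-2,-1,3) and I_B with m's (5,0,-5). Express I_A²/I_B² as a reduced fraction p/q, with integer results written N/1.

Same 5,2,5: normalisation and zero-m 3j drop out of the ratio.
A: Δ: 2! 8! 2! / 13! → 1/38610; sum: t=0:+1/10080 t=1:−1/2880 = -1/4032; 3j²(5 2 5; -2 -1 3) = Δ·Π!·Σ² = 10/429  (sign -1)
B: Δ: 2! 8! 2! / 13! → 1/38610; sum: t=0:+1/161280 = 1/161280; 3j²(5 2 5; 5 0 -5) = Δ·Π!·Σ² = 15/286  (sign +1)
I_A²/I_B² = (10/429)/(15/286) = 4/9

4/9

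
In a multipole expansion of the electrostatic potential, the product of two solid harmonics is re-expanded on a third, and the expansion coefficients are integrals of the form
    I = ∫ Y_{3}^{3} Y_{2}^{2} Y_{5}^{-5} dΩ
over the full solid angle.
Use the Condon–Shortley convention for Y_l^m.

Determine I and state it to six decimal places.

Rules hold: Σm=0, L=10 even, 1≤5≤5.
N = 7·5·11 = 385
Δ = 0!·6!·4!/11! = 1/2310
Racah Σ t=0..0: t=0:+1/144 = 1/144
⇒ 3j(3 2 5; 0 0 0)² = 10/231, sgn -1
Racah Σ t=0..0: t=0:+1/17280 = 1/17280
⇒ 3j(3 2 5; 3 2 -5)² = 1/11, sgn +1
4πI² = N·(3j₀)²·(3jₘ)² = 50/33
I = -1·√(1.51515/4π) = -0.34723469

-0.347235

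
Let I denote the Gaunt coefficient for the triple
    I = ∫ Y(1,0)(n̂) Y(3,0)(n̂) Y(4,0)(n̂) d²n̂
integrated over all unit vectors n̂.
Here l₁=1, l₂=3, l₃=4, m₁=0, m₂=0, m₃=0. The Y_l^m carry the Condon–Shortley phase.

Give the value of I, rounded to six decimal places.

Checks pass: Σm=0; 8 even; l₃=4∈[2,4].
(2·1+1)(2·3+1)(2·4+1) = 189
Δ: 0! 2! 6! / 9! → 1/252
sum: t=0:+1/36 = 1/36
3j²(1 3 4; 0 0 0) = Δ·Π!·Σ² = 4/63  (sign +1)
(m-triple is (0,0,0) — same symbol as above.)
combine: 4πI² = 189·4/63·4/63 = 16/21
take √, sign +1: I = 0.24623252

0.246233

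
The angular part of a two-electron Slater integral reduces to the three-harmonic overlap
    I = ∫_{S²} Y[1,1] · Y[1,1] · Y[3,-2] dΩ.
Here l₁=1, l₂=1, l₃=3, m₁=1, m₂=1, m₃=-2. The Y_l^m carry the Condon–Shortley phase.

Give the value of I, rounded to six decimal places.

triangle: need 0≤l₃≤2, have 3; I=0

0.000000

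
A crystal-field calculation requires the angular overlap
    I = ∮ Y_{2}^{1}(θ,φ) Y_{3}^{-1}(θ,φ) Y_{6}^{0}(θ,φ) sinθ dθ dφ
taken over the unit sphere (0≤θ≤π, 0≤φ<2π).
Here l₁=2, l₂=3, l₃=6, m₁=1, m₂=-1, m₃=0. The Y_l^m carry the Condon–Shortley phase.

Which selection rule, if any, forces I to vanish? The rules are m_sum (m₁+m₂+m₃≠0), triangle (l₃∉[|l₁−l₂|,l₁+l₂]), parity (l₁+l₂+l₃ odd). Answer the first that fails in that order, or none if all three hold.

azimuthal sum: 1 − 1 + 0 = 0  ✓
1 ≤ 6 ≤ 5 (triangle on l)  ✗
L = 2 + 3 + 6 = 11 (odd)

triangle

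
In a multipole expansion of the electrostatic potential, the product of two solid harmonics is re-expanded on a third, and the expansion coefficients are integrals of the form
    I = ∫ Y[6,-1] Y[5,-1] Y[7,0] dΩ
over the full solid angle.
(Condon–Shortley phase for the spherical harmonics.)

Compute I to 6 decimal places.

0.000000

m-sum = -1 − 1 + 0 = -2 ≠ 0 ⇒ I = 0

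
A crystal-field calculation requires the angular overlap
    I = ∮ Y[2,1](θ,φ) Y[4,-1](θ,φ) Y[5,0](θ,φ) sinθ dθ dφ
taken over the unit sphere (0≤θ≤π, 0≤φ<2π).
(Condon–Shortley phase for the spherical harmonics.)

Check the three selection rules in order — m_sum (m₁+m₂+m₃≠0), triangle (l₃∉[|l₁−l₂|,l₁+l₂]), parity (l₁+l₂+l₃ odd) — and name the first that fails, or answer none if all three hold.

parity

m₁+m₂+m₃ = 1 − 1 + 0 = 0  ✓
triangle: |2−4|=2 ≤ l₃=5 ≤ 2+4=6  ✓
parity: l₁+l₂+l₃ = 11 is odd  ✗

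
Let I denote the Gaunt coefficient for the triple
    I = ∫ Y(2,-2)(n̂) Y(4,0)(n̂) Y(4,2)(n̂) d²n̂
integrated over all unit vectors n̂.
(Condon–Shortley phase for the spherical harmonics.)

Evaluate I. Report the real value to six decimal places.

-0.190365

Rules hold: Σm=0, L=10 even, 2≤4≤6.
N = 5·9·9 = 405
Δ = 2!·2!·6!/11! = 1/13860
Racah Σ t=0..2: t=0:+1/192 t=1:−1/36 t=2:+1/192 = -5/288
⇒ 3j(2 4 4; 0 0 0)² = 20/693, sgn -1
Racah Σ t=2..2: t=2:+1/192 = 1/192
⇒ 3j(2 4 4; -2 0 2)² = 3/77, sgn +1
4πI² = N·(3j₀)²·(3jₘ)² = 2700/5929
I = -1·√(0.455389/4π) = -0.19036462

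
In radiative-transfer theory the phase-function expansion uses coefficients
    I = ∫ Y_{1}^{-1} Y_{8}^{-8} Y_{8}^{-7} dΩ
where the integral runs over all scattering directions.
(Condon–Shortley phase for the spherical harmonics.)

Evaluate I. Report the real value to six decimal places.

0.000000

Σmᵢ = -16 ≠ 0, so the φ-integral vanishes; I = 0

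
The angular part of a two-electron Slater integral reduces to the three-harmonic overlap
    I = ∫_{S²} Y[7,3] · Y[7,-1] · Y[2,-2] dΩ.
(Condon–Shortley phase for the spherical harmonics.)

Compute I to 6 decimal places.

m-sum 0 ✓  L=16 even ✓  0≤2≤14 ✓
Π(2lᵢ+1) = 15×15×5 = 1125
triangle coeff Δ(7,7,2) = 1/185640
Σ_t [5,7]: t=5:−1/2419200 t=6:+1/518400 t=7:−1/2419200 = 1/907200
(3j)²=56/3315 [(7 7 2; 0 0 0)], sign=+1
Σ_t [4,4]: t=4:+1/3870720 = 1/3870720
(3j)²=135/6188 [(7 7 2; 3 -1 -2)], sign=+1
⇒ 4πI² = 20250/48841
I = (+1)√(20250/48841/(4π)) = 0.18164160

0.181642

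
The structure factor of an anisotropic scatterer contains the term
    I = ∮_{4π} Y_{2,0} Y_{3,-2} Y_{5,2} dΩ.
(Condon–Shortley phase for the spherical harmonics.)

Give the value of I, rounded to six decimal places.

0.190188

m-sum 0 ✓  L=10 even ✓  1≤5≤5 ✓
Π(2lᵢ+1) = 5×7×11 = 385
triangle coeff Δ(2,3,5) = 1/2310
Σ_t [0,0]: t=0:+1/144 = 1/144
(3j)²=10/231 [(2 3 5; 0 0 0)], sign=-1
Σ_t [0,0]: t=0:+1/480 = 1/480
(3j)²=3/110 [(2 3 5; 0 -2 2)], sign=-1
⇒ 4πI² = 5/11
I = (+1)√(5/11/(4π)) = 0.19018827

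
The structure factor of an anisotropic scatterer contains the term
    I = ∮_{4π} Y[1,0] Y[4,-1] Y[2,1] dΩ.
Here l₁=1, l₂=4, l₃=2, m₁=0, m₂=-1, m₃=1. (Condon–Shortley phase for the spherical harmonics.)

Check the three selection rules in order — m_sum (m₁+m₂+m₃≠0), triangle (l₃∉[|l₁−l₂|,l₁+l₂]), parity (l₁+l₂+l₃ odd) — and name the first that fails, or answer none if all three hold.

triangle

azimuthal sum: 0 − 1 + 1 = 0  ✓
3 ≤ 2 ≤ 5 (triangle on l)  ✗
L = 1 + 4 + 2 = 7 (odd)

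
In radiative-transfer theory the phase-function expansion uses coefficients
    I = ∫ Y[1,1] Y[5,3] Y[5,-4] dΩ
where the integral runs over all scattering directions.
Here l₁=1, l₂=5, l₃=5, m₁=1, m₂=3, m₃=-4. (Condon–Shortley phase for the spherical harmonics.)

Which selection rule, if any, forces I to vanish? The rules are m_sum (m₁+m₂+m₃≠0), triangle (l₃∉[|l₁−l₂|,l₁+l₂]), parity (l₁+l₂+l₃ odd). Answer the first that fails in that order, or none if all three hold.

azimuthal sum: 1 + 3 − 4 = 0  ✓
4 ≤ 5 ≤ 6 (triangle on l)  ✓
L = 1 + 5 + 5 = 11 (odd)  ✗

parity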